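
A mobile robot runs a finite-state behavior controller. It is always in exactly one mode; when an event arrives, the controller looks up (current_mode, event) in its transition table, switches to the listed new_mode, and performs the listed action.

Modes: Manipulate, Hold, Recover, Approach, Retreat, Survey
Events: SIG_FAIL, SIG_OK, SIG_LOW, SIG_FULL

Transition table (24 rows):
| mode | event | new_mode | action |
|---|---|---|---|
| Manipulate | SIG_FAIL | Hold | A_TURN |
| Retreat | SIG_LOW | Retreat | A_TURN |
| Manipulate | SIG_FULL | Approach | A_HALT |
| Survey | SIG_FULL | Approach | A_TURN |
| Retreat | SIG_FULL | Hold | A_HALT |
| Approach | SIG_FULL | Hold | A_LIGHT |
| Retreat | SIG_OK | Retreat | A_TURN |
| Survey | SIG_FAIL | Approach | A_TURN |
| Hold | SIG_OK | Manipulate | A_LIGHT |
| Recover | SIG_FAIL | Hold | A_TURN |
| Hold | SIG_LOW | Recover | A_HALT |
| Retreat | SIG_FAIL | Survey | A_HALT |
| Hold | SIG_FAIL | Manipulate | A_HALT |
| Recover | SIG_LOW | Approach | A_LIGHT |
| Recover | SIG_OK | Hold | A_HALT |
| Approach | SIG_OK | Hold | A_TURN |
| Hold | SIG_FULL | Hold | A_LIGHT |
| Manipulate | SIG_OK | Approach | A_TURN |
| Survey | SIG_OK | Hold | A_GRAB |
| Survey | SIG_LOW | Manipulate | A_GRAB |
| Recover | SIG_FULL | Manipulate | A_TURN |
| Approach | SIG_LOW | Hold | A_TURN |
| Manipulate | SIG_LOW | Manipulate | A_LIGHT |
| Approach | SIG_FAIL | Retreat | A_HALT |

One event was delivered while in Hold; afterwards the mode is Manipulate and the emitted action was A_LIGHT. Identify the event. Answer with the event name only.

SIG_OK

try SIG_FAIL: (Hold, SIG_FAIL) → (Manipulate, A_HALT)
try SIG_OK: (Hold, SIG_OK) → (Manipulate, A_LIGHT)  ← matches
try SIG_LOW: (Hold, SIG_LOW) → (Recover, A_HALT)
try SIG_FULL: (Hold, SIG_FULL) → (Hold, A_LIGHT)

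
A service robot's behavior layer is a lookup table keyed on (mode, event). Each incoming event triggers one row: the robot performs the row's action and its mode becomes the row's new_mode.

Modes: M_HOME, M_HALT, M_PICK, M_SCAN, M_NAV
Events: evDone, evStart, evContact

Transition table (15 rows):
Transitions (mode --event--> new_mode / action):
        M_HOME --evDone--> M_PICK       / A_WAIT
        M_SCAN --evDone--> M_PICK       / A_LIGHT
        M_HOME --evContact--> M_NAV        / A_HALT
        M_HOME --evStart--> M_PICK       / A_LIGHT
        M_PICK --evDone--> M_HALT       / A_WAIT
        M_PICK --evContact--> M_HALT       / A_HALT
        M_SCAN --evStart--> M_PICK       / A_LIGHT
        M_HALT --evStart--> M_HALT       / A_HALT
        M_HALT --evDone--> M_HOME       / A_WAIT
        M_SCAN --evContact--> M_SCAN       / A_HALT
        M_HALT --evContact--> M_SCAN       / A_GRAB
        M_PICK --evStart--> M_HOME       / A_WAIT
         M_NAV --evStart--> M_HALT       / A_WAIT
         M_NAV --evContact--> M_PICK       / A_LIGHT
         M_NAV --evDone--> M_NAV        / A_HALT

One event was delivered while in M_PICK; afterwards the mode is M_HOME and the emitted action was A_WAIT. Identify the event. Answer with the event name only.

try evDone: (M_PICK, evDone) → (M_HALT, A_WAIT)
try evStart: (M_PICK, evStart) → (M_HOME, A_WAIT)  ← matches
try evContact: (M_PICK, evContact) → (M_HALT, A_HALT)

evStart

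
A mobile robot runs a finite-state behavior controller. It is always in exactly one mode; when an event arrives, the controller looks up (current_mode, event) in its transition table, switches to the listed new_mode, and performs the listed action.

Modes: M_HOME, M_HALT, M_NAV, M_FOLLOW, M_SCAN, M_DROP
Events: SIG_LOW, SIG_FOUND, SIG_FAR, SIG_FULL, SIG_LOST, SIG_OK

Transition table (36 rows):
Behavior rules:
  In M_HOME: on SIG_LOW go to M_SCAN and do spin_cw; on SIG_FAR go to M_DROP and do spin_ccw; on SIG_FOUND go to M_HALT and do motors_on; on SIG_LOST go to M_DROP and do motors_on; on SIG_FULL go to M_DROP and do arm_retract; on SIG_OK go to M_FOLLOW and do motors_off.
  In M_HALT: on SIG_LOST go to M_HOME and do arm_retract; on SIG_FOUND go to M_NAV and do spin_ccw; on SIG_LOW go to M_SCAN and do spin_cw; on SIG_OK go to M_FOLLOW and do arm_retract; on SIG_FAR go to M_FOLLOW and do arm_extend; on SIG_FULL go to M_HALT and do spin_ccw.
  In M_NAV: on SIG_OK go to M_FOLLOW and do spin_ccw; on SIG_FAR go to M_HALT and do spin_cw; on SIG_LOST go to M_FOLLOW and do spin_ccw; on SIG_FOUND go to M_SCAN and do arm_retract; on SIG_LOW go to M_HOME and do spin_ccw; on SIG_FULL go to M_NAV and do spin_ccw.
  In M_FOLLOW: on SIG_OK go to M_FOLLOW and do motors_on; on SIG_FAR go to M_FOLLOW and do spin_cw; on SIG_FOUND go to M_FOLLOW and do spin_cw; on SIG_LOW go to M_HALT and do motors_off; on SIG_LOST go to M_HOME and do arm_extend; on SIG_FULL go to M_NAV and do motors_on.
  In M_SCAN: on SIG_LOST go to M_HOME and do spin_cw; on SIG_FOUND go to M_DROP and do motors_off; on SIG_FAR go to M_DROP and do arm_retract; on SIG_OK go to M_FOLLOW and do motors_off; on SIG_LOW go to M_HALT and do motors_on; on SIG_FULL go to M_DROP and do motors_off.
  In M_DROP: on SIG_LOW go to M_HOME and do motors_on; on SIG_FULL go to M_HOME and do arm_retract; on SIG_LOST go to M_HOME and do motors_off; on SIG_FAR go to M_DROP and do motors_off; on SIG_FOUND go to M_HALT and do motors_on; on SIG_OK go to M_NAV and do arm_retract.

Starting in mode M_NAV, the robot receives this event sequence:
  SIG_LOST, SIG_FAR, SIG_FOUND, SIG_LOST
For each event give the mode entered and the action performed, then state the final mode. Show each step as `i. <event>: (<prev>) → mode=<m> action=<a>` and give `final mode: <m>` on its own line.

1. SIG_LOST: (M_NAV) → mode=M_FOLLOW action=spin_ccw
2. SIG_FAR: (M_FOLLOW) → mode=M_FOLLOW action=spin_cw
3. SIG_FOUND: (M_FOLLOW) → mode=M_FOLLOW action=spin_cw
4. SIG_LOST: (M_FOLLOW) → mode=M_HOME action=arm_extend

final mode: M_HOME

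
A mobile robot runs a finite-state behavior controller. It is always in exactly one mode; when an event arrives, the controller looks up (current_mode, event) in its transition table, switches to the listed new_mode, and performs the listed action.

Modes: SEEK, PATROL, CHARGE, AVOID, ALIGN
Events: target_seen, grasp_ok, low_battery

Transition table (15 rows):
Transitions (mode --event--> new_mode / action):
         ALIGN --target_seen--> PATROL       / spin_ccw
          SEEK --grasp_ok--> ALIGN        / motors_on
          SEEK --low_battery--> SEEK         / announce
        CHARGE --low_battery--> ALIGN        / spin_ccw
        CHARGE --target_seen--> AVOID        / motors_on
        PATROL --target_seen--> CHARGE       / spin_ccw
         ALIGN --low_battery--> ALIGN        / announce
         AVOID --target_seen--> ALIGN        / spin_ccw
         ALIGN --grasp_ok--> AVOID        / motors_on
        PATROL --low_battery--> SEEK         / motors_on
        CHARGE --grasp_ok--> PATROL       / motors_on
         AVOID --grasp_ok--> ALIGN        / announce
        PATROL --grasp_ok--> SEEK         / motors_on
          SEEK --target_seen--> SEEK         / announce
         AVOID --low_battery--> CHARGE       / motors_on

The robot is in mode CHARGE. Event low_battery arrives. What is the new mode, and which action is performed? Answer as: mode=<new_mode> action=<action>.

mode=ALIGN action=spin_ccw

current mode = CHARGE; filter table to that mode:
  (CHARGE, low_battery) → (ALIGN, spin_ccw)  ← event matches
  (CHARGE, target_seen) → (AVOID, motors_on)
  (CHARGE, grasp_ok) → (PATROL, motors_on)
event = low_battery selects (ALIGN, spin_ccw)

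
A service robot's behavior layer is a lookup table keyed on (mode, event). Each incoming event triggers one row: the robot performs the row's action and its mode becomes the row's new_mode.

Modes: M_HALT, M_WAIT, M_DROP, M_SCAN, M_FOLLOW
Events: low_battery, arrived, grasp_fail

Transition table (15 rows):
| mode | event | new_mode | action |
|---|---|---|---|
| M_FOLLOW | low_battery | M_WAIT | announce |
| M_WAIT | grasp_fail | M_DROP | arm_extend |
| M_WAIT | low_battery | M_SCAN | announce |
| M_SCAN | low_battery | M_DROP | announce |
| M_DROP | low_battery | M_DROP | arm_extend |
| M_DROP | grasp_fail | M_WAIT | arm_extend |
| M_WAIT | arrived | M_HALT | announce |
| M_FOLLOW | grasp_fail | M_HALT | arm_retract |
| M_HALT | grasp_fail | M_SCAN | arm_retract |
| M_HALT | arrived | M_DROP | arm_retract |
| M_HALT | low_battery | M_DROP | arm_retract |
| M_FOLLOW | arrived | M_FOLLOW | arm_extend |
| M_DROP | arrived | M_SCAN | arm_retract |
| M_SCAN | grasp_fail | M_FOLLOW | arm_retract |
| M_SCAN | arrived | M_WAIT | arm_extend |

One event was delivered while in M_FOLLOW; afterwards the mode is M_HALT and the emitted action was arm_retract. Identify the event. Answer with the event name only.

grasp_fail

try low_battery: (M_FOLLOW, low_battery) → (M_WAIT, announce)
try arrived: (M_FOLLOW, arrived) → (M_FOLLOW, arm_extend)
try grasp_fail: (M_FOLLOW, grasp_fail) → (M_HALT, arm_retract)  ← matches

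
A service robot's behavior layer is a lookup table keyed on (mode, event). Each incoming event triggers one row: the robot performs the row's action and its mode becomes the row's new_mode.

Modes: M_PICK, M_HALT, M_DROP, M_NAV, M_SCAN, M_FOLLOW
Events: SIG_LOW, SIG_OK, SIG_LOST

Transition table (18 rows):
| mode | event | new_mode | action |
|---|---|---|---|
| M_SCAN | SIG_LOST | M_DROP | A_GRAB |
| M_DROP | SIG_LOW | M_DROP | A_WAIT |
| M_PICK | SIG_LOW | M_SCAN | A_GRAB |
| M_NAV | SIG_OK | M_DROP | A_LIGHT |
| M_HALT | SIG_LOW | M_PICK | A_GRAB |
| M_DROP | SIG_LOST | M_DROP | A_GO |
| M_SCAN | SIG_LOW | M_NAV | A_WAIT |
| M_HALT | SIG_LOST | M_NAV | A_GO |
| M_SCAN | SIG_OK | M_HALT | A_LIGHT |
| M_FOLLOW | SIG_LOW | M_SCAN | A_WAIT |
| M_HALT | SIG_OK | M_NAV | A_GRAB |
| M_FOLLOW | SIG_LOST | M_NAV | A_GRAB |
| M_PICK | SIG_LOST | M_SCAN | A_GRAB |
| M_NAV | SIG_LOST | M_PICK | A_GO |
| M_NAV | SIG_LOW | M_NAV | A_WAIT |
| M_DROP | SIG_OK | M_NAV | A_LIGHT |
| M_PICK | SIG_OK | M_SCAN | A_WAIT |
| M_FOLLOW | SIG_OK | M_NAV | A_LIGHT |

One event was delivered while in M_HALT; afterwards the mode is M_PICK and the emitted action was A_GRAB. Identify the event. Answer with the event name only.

SIG_LOW

try SIG_LOW: (M_HALT, SIG_LOW) → (M_PICK, A_GRAB)  ← matches
try SIG_OK: (M_HALT, SIG_OK) → (M_NAV, A_GRAB)
try SIG_LOST: (M_HALT, SIG_LOST) → (M_NAV, A_GO)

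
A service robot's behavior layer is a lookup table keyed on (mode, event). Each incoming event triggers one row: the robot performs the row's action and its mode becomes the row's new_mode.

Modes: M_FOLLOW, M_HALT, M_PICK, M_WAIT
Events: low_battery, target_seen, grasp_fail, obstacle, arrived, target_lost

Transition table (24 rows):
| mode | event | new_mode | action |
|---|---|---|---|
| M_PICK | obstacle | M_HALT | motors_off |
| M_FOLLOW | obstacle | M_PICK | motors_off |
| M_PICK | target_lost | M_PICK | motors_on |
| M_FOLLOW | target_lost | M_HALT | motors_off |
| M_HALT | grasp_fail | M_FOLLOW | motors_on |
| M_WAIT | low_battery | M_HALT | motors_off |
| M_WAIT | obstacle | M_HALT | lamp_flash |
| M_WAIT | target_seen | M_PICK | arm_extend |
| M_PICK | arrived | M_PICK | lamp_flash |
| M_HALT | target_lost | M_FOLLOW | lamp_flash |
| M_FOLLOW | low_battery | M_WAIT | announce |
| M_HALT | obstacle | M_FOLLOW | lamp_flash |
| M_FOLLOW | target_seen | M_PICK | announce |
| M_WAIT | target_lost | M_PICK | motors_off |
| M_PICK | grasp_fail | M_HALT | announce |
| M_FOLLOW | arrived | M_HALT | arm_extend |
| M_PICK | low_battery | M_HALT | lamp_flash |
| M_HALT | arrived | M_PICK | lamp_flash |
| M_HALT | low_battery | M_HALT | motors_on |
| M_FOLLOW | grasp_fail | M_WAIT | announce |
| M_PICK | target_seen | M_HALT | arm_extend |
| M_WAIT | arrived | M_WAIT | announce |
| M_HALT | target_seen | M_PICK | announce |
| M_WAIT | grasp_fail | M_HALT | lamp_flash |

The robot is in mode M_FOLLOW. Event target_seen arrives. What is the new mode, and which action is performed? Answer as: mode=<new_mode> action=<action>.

mode=M_PICK action=announce

current mode = M_FOLLOW; filter table to that mode:
  (M_FOLLOW, obstacle) → (M_PICK, motors_off)
  (M_FOLLOW, target_lost) → (M_HALT, motors_off)
  (M_FOLLOW, low_battery) → (M_WAIT, announce)
  (M_FOLLOW, target_seen) → (M_PICK, announce)  ← event matches
  (M_FOLLOW, arrived) → (M_HALT, arm_extend)
  (M_FOLLOW, grasp_fail) → (M_WAIT, announce)
event = target_seen selects (M_PICK, announce)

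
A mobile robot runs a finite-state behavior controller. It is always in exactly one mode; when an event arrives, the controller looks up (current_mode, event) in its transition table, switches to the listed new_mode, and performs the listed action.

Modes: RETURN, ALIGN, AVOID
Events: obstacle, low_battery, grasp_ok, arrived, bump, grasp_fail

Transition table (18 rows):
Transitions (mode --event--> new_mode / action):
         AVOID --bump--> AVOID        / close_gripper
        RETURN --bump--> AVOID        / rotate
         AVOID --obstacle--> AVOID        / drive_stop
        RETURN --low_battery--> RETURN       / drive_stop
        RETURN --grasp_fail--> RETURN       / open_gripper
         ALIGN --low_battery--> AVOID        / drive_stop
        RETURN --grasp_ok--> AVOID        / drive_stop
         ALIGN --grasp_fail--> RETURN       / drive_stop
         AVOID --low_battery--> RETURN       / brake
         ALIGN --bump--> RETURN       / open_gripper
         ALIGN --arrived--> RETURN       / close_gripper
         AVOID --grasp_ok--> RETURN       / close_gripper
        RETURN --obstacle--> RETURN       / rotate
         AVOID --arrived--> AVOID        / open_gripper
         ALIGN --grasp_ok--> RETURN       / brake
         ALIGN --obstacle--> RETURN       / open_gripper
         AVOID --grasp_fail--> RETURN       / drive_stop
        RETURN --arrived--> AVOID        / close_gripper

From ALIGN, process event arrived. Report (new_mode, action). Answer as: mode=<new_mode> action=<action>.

mode=RETURN action=close_gripper

current mode = ALIGN; filter table to that mode:
  (ALIGN, low_battery) → (AVOID, drive_stop)
  (ALIGN, grasp_fail) → (RETURN, drive_stop)
  (ALIGN, bump) → (RETURN, open_gripper)
  (ALIGN, arrived) → (RETURN, close_gripper)  ← event matches
  (ALIGN, grasp_ok) → (RETURN, brake)
  (ALIGN, obstacle) → (RETURN, open_gripper)
event = arrived selects (RETURN, close_gripper)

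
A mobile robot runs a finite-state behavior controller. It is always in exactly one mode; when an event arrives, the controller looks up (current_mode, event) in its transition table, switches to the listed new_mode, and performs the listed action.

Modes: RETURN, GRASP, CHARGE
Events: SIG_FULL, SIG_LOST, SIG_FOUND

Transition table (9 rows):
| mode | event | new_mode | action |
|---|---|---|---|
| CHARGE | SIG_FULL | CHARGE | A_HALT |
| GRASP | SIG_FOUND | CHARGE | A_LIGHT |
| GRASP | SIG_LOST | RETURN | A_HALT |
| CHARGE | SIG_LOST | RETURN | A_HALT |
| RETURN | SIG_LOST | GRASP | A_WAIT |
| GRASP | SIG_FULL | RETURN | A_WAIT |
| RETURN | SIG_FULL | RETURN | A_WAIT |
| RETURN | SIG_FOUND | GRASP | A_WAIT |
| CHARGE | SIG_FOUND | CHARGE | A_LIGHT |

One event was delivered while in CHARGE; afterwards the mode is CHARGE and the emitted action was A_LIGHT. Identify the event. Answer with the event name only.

SIG_FOUND

try SIG_FULL: (CHARGE, SIG_FULL) → (CHARGE, A_HALT)
try SIG_LOST: (CHARGE, SIG_LOST) → (RETURN, A_HALT)
try SIG_FOUND: (CHARGE, SIG_FOUND) → (CHARGE, A_LIGHT)  ← matches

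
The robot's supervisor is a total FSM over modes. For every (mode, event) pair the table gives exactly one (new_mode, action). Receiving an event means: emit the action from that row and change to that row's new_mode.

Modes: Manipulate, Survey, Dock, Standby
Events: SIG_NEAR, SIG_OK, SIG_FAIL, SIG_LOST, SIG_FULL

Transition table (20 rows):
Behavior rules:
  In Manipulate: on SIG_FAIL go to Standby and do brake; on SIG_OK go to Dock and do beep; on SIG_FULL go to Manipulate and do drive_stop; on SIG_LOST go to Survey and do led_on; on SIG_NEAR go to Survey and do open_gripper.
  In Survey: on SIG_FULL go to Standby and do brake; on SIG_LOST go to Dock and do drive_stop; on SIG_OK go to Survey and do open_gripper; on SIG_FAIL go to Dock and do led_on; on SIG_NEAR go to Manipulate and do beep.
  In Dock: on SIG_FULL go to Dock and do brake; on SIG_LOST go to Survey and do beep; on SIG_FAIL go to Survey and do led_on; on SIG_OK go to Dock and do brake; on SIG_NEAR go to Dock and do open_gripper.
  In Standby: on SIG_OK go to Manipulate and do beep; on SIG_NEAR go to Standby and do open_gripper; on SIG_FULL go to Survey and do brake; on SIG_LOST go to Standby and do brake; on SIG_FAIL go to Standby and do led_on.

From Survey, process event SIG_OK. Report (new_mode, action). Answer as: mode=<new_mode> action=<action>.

current mode = Survey; filter table to that mode:
  (Survey, SIG_FULL) → (Standby, brake)
  (Survey, SIG_LOST) → (Dock, drive_stop)
  (Survey, SIG_OK) → (Survey, open_gripper)  ← event matches
  (Survey, SIG_FAIL) → (Dock, led_on)
  (Survey, SIG_NEAR) → (Manipulate, beep)
event = SIG_OK selects (Survey, open_gripper)

mode=Survey action=open_gripper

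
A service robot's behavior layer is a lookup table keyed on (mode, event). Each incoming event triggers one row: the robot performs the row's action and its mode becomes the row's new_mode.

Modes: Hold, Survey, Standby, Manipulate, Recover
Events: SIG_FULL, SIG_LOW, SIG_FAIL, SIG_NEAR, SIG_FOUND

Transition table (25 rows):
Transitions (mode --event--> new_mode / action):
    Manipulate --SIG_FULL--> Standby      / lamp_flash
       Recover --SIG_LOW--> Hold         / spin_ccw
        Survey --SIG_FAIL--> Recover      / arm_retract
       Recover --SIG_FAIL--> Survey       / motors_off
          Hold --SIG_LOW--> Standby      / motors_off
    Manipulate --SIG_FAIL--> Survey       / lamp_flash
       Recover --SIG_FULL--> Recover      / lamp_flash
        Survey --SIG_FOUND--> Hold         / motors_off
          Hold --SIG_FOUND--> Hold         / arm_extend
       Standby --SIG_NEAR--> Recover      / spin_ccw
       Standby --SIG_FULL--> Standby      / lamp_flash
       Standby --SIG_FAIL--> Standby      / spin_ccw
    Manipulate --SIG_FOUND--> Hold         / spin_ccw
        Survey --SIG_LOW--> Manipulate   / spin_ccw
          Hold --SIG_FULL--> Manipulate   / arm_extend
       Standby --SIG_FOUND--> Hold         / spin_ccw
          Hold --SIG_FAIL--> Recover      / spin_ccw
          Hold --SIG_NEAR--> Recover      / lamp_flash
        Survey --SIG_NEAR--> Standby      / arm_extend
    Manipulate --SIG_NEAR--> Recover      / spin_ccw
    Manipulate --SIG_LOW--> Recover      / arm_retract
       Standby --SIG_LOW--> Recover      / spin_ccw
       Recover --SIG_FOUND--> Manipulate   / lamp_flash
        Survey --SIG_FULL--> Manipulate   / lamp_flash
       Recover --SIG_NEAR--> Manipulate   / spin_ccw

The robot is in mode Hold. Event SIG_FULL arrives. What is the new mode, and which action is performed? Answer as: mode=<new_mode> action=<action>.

current mode = Hold; filter table to that mode:
  (Hold, SIG_LOW) → (Standby, motors_off)
  (Hold, SIG_FOUND) → (Hold, arm_extend)
  (Hold, SIG_FULL) → (Manipulate, arm_extend)  ← event matches
  (Hold, SIG_FAIL) → (Recover, spin_ccw)
  (Hold, SIG_NEAR) → (Recover, lamp_flash)
event = SIG_FULL selects (Manipulate, arm_extend)

mode=Manipulate action=arm_extend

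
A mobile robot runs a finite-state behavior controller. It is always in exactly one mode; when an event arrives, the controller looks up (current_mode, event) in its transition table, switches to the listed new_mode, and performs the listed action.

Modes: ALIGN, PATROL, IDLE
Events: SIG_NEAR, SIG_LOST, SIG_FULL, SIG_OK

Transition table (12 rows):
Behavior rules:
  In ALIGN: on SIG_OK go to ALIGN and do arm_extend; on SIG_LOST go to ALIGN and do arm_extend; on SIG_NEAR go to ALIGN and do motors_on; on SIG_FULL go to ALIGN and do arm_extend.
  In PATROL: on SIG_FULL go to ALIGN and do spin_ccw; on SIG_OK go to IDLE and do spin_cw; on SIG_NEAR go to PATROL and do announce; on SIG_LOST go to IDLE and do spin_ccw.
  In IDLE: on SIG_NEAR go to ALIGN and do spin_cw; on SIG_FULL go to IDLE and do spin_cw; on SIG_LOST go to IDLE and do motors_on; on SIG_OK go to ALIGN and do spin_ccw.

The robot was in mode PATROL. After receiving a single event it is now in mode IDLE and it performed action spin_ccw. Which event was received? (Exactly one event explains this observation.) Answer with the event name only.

SIG_LOST

try SIG_NEAR: (PATROL, SIG_NEAR) → (PATROL, announce)
try SIG_LOST: (PATROL, SIG_LOST) → (IDLE, spin_ccw)  ← matches
try SIG_FULL: (PATROL, SIG_FULL) → (ALIGN, spin_ccw)
try SIG_OK: (PATROL, SIG_OK) → (IDLE, spin_cw)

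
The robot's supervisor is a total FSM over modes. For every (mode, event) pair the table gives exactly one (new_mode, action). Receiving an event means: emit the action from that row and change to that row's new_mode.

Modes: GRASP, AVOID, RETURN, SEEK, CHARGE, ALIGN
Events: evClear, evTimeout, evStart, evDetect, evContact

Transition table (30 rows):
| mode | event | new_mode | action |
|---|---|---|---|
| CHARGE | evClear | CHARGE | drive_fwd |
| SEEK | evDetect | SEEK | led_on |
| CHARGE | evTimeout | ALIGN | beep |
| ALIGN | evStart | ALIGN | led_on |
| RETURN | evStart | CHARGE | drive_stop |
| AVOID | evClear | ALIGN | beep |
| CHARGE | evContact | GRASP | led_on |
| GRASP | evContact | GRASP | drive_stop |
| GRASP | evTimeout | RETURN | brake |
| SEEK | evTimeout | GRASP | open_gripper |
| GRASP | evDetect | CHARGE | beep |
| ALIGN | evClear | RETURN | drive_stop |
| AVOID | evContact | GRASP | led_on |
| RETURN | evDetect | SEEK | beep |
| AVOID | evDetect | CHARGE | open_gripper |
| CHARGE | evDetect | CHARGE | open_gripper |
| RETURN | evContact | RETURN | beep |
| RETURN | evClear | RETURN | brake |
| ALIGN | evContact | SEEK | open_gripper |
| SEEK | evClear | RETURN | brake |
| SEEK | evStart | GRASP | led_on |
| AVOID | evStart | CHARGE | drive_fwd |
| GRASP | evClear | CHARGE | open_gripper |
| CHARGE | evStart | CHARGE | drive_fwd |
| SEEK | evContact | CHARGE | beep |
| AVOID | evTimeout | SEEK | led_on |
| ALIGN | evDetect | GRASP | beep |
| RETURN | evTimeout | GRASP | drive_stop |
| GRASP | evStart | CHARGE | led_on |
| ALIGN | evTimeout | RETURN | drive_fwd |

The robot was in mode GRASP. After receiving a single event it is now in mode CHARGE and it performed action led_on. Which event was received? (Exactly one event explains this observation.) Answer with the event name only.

evStart

try evClear: (GRASP, evClear) → (CHARGE, open_gripper)
try evTimeout: (GRASP, evTimeout) → (RETURN, brake)
try evStart: (GRASP, evStart) → (CHARGE, led_on)  ← matches
try evDetect: (GRASP, evDetect) → (CHARGE, beep)
try evContact: (GRASP, evContact) → (GRASP, drive_stop)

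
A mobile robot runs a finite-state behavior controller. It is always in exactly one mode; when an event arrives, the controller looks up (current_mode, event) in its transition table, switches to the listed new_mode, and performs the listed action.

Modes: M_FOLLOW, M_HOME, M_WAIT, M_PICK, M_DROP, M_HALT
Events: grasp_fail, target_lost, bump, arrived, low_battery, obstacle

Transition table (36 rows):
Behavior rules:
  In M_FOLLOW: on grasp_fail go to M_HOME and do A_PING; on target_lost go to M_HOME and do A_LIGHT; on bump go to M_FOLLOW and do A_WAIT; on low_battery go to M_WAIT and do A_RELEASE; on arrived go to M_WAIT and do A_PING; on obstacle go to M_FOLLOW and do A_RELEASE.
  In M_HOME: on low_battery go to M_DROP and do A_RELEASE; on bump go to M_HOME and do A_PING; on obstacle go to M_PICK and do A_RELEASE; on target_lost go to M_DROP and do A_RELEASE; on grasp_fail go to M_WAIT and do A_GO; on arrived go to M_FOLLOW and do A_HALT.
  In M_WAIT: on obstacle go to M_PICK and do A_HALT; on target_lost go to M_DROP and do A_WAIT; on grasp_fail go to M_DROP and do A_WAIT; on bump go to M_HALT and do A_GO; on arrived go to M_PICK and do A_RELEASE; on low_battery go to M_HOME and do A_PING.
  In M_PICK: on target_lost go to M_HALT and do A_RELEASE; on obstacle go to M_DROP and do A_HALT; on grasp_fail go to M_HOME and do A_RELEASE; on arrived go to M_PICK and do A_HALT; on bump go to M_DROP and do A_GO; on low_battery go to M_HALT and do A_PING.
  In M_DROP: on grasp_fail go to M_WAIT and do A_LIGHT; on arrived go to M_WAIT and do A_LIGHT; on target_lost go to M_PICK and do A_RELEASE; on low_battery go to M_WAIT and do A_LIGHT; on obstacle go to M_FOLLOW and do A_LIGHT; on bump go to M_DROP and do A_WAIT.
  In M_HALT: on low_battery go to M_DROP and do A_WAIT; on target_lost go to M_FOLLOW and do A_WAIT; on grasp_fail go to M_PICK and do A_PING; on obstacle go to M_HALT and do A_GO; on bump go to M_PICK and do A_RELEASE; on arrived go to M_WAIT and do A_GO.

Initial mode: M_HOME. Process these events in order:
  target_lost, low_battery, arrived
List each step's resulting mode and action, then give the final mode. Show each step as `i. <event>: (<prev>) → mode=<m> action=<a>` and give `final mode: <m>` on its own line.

1. target_lost: (M_HOME) → mode=M_DROP action=A_RELEASE
2. low_battery: (M_DROP) → mode=M_WAIT action=A_LIGHT
3. arrived: (M_WAIT) → mode=M_PICK action=A_RELEASE

final mode: M_PICK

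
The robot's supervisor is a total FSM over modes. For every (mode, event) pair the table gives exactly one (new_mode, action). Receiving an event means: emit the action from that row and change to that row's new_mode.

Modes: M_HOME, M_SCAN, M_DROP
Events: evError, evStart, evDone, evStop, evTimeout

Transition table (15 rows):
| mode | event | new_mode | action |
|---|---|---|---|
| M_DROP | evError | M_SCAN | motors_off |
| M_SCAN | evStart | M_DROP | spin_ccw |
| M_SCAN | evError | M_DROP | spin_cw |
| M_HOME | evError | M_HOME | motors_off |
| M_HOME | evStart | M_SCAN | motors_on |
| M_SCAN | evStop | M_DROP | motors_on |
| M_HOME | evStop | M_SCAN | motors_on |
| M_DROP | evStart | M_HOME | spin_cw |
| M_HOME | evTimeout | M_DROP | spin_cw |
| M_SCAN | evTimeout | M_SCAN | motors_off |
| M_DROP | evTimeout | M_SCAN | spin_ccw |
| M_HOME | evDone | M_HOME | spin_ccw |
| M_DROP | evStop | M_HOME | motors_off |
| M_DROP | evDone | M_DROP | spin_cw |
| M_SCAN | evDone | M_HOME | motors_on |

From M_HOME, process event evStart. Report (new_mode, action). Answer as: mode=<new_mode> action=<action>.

current mode = M_HOME; filter table to that mode:
  (M_HOME, evError) → (M_HOME, motors_off)
  (M_HOME, evStart) → (M_SCAN, motors_on)  ← event matches
  (M_HOME, evStop) → (M_SCAN, motors_on)
  (M_HOME, evTimeout) → (M_DROP, spin_cw)
  (M_HOME, evDone) → (M_HOME, spin_ccw)
event = evStart selects (M_SCAN, motors_on)

mode=M_SCAN action=motors_on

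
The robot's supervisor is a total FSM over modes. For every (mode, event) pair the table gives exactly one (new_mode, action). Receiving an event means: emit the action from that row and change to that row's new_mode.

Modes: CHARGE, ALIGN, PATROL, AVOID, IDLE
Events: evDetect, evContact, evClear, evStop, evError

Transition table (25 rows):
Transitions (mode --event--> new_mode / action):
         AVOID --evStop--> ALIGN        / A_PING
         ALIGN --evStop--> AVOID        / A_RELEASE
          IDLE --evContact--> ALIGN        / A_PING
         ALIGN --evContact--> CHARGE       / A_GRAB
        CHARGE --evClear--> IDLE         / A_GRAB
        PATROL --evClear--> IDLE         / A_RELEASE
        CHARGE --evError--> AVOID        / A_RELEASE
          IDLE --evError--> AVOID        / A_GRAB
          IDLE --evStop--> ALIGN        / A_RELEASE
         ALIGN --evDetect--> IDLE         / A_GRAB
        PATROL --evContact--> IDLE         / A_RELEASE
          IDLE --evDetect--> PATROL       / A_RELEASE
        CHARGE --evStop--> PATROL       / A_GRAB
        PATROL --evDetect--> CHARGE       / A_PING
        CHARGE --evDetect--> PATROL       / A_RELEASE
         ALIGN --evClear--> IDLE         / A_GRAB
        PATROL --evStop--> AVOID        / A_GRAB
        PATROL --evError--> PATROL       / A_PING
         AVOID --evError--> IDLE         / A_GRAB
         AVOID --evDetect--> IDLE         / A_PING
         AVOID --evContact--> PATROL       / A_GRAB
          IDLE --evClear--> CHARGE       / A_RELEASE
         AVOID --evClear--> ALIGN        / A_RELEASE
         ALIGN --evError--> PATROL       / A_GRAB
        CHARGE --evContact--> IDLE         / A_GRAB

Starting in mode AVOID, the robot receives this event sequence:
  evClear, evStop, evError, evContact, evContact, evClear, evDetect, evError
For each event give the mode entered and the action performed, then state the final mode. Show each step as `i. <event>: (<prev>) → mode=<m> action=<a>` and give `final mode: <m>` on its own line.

1. evClear: (AVOID) → mode=ALIGN action=A_RELEASE
2. evStop: (ALIGN) → mode=AVOID action=A_RELEASE
3. evError: (AVOID) → mode=IDLE action=A_GRAB
4. evContact: (IDLE) → mode=ALIGN action=A_PING
5. evContact: (ALIGN) → mode=CHARGE action=A_GRAB
6. evClear: (CHARGE) → mode=IDLE action=A_GRAB
7. evDetect: (IDLE) → mode=PATROL action=A_RELEASE
8. evError: (PATROL) → mode=PATROL action=A_PING

final mode: PATROL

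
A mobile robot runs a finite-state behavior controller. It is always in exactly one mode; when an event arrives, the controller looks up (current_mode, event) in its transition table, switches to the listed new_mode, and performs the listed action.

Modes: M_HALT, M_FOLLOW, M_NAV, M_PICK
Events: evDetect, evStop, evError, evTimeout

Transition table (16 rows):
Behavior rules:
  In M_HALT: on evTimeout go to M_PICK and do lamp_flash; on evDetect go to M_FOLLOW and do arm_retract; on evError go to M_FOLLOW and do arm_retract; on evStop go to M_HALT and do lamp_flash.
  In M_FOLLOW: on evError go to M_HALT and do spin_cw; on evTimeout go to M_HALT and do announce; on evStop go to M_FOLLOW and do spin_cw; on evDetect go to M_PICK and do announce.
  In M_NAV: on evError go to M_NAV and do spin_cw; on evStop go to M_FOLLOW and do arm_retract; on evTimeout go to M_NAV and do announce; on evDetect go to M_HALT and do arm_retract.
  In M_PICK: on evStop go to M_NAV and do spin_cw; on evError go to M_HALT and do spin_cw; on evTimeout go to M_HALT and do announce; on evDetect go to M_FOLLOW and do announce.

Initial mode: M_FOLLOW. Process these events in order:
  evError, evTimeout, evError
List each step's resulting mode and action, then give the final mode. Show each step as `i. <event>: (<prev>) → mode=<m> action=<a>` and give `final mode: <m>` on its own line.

final mode: M_HALT

1. evError: (M_FOLLOW) → mode=M_HALT action=spin_cw
2. evTimeout: (M_HALT) → mode=M_PICK action=lamp_flash
3. evError: (M_PICK) → mode=M_HALT action=spin_cw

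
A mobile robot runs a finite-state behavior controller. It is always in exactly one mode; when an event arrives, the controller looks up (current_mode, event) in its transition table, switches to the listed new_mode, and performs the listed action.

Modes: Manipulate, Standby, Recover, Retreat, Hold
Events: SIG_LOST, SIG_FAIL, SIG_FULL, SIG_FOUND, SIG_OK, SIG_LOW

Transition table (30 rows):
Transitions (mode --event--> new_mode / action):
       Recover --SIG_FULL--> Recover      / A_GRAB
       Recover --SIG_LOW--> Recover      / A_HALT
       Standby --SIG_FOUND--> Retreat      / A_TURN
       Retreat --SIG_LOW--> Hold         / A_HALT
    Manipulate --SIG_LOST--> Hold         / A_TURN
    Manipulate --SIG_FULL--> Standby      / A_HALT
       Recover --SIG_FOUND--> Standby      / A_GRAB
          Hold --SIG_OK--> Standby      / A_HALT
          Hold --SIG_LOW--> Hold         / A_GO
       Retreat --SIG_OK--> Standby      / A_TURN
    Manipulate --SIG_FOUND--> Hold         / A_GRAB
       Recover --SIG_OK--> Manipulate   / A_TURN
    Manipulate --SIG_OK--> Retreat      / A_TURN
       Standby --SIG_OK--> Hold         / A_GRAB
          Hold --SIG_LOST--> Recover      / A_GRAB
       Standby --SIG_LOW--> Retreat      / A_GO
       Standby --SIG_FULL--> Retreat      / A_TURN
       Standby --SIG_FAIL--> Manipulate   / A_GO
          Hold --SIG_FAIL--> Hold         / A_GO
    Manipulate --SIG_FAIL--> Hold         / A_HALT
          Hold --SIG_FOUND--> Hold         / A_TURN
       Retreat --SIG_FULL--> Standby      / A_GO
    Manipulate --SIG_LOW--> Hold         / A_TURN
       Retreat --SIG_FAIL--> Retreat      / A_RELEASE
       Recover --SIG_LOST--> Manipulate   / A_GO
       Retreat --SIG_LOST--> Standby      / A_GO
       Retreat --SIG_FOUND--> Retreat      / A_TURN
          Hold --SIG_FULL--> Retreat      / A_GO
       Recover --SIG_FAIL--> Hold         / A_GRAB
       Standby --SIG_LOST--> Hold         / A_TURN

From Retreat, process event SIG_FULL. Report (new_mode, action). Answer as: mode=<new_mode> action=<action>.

mode=Standby action=A_GO

current mode = Retreat; filter table to that mode:
  (Retreat, SIG_LOW) → (Hold, A_HALT)
  (Retreat, SIG_OK) → (Standby, A_TURN)
  (Retreat, SIG_FULL) → (Standby, A_GO)  ← event matches
  (Retreat, SIG_FAIL) → (Retreat, A_RELEASE)
  (Retreat, SIG_LOST) → (Standby, A_GO)
  (Retreat, SIG_FOUND) → (Retreat, A_TURN)
event = SIG_FULL selects (Standby, A_GO)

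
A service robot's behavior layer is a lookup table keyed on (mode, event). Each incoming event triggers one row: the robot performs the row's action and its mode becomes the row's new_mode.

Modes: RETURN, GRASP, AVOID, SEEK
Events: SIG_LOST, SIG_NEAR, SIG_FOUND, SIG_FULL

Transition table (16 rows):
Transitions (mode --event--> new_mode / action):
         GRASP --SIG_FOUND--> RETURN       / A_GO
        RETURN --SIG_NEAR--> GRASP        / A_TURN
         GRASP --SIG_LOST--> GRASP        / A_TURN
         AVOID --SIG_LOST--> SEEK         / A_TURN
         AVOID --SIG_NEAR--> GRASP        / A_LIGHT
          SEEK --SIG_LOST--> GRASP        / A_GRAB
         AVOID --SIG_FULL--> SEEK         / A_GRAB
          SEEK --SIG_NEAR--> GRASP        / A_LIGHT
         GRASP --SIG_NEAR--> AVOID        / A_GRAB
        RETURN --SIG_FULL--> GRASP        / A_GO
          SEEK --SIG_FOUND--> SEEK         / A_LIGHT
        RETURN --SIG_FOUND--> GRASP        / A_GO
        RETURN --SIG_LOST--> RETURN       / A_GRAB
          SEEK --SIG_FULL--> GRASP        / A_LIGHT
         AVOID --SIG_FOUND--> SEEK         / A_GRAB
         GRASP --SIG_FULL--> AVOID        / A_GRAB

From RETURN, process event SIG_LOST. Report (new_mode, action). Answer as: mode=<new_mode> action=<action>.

current mode = RETURN; filter table to that mode:
  (RETURN, SIG_NEAR) → (GRASP, A_TURN)
  (RETURN, SIG_FULL) → (GRASP, A_GO)
  (RETURN, SIG_FOUND) → (GRASP, A_GO)
  (RETURN, SIG_LOST) → (RETURN, A_GRAB)  ← event matches
event = SIG_LOST selects (RETURN, A_GRAB)

mode=RETURN action=A_GRAB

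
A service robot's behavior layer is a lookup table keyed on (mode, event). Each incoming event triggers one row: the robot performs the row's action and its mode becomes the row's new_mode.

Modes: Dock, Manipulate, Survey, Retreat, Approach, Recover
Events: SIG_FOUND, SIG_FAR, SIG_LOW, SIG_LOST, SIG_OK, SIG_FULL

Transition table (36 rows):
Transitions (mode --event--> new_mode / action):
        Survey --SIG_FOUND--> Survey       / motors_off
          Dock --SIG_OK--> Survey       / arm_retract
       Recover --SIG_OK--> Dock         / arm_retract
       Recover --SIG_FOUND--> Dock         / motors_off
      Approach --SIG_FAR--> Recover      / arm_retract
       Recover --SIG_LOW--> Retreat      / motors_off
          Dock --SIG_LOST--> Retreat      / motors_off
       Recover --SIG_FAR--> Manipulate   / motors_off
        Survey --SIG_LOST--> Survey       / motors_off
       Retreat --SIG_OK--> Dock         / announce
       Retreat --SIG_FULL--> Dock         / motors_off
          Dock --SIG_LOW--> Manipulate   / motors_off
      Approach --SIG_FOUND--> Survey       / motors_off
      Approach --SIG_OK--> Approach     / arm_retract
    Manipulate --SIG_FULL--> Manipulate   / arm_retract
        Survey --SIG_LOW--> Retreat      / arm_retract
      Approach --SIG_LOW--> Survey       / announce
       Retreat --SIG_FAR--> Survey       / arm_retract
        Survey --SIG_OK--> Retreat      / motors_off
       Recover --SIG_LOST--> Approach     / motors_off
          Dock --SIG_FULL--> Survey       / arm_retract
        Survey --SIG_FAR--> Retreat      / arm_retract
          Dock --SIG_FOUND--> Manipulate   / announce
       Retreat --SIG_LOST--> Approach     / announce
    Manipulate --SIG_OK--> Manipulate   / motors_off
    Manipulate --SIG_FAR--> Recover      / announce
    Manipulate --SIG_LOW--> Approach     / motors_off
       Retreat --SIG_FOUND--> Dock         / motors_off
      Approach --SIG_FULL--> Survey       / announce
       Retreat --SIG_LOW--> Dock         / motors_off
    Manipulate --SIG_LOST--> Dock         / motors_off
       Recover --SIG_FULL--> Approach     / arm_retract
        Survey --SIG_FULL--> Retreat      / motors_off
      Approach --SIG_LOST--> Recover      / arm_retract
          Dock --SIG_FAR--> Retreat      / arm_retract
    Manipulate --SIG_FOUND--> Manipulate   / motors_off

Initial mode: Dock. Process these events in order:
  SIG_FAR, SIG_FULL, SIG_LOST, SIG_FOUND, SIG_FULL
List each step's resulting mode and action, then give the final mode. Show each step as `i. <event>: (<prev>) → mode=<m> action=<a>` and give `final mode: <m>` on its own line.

final mode: Survey

1. SIG_FAR: (Dock) → mode=Retreat action=arm_retract
2. SIG_FULL: (Retreat) → mode=Dock action=motors_off
3. SIG_LOST: (Dock) → mode=Retreat action=motors_off
4. SIG_FOUND: (Retreat) → mode=Dock action=motors_off
5. SIG_FULL: (Dock) → mode=Survey action=arm_retract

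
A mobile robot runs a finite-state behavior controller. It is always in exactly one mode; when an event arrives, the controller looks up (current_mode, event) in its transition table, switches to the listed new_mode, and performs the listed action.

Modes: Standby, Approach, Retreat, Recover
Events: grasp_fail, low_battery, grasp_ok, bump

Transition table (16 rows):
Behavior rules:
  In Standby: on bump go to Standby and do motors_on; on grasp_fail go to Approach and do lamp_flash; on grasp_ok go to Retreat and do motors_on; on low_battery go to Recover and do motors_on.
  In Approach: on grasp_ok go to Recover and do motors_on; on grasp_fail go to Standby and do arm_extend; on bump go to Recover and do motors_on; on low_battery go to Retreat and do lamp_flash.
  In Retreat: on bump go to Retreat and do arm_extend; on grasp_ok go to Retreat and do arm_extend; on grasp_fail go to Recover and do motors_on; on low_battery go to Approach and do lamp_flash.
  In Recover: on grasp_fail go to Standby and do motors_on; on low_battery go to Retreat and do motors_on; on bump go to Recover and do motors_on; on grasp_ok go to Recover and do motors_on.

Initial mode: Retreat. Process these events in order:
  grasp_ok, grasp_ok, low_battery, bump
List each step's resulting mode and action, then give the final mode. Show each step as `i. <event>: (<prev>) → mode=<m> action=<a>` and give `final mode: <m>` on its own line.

final mode: Recover

1. grasp_ok: (Retreat) → mode=Retreat action=arm_extend
2. grasp_ok: (Retreat) → mode=Retreat action=arm_extend
3. low_battery: (Retreat) → mode=Approach action=lamp_flash
4. bump: (Approach) → mode=Recover action=motors_on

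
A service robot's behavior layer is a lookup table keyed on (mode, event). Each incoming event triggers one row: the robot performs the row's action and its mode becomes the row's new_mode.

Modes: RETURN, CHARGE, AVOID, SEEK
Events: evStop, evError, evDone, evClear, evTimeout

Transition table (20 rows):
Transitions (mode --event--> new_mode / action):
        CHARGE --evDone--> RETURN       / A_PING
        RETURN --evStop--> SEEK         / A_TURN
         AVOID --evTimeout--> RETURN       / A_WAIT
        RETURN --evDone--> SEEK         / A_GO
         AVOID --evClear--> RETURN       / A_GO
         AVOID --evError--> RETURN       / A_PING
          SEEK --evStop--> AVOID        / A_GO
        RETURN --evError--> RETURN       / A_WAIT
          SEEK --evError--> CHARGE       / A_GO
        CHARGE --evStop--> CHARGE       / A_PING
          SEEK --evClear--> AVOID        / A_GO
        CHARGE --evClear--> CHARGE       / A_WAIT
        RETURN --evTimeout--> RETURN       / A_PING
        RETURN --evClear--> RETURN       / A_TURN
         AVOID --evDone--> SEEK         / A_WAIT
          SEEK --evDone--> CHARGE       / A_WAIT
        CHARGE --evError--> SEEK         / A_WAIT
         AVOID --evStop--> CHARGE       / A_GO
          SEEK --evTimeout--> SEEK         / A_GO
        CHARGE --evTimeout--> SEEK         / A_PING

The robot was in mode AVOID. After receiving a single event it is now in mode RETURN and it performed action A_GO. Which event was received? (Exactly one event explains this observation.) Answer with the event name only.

evClear

try evStop: (AVOID, evStop) → (CHARGE, A_GO)
try evError: (AVOID, evError) → (RETURN, A_PING)
try evDone: (AVOID, evDone) → (SEEK, A_WAIT)
try evClear: (AVOID, evClear) → (RETURN, A_GO)  ← matches
try evTimeout: (AVOID, evTimeout) → (RETURN, A_WAIT)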